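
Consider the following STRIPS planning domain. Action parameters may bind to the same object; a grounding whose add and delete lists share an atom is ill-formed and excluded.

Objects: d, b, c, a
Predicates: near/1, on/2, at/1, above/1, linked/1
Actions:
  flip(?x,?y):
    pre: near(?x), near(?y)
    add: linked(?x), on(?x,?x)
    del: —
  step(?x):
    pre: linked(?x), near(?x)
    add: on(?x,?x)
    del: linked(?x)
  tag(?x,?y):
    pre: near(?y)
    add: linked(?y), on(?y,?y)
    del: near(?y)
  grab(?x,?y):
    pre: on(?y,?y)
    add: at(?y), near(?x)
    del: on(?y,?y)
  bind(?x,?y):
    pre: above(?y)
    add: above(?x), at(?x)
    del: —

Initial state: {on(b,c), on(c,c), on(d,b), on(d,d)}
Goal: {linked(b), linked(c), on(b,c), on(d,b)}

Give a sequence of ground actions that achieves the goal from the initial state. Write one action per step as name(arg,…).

grab(b,d); flip(b,b); grab(c,b); flip(c,b)

1. grab(b,d)  →  {at(d), near(b), on(b,c), on(c,c), on(d,b)}
2. flip(b,b)  →  {at(d), linked(b), near(b), on(b,b), on(b,c), on(c,c), on(d,b)}
3. grab(c,b)  →  {at(b), at(d), linked(b), near(b), near(c), on(b,c), on(c,c), on(d,b)}
4. flip(c,b)  →  {at(b), at(d), linked(b), linked(c), near(b), near(c), on(b,c), on(c,c), on(d,b)}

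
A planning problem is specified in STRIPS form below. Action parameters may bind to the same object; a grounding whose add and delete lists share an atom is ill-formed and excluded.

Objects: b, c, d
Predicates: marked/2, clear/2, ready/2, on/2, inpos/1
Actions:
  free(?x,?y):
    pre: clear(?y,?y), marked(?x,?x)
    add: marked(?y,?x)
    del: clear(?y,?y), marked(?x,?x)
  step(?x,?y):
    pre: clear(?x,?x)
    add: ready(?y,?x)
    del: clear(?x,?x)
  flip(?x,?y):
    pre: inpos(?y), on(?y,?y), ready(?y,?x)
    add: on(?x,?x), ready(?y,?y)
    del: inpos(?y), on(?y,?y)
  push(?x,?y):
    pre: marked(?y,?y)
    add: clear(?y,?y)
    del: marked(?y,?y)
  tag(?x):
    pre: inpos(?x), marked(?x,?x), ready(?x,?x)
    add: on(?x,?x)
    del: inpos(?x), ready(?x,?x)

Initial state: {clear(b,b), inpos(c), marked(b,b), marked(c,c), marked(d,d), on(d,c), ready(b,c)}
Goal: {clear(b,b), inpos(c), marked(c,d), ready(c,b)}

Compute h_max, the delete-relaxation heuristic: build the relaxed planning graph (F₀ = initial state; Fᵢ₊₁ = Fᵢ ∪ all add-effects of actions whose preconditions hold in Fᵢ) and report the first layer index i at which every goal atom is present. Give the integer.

F0 = init (7 atoms)
F1 = F0 ∪ {clear(c,c), clear(d,d), marked(b,c), marked(b,d), ready(b,b), ready(c,b), ready(d,b)}  (14 atoms)
F2 = F1 ∪ {marked(c,b), marked(c,d), marked(d,b), marked(d,c), ready(b,d), ready(c,c), ready(c,d), ready(d,c), ready(d,d)}  (23 atoms)
goal ⊆ F2  ⇒  h_max = 2

2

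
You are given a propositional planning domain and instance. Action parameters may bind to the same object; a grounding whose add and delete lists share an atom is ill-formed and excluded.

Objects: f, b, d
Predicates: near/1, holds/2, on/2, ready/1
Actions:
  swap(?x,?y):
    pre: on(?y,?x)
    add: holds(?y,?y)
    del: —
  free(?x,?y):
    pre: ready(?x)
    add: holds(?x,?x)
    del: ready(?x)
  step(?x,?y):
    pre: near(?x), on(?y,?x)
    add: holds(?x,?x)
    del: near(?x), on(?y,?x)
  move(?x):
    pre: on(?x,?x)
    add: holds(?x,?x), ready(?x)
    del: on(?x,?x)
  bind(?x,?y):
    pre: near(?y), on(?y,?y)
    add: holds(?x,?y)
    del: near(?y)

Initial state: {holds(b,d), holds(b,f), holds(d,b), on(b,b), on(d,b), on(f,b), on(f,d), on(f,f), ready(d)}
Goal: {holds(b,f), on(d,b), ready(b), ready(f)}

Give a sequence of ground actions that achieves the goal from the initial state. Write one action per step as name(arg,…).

move(f); move(b)

1. move(f)  →  {holds(b,d), holds(b,f), holds(d,b), holds(f,f), on(b,b), on(d,b), on(f,b), on(f,d), ready(d), ready(f)}
2. move(b)  →  {holds(b,b), holds(b,d), holds(b,f), holds(d,b), holds(f,f), on(d,b), on(f,b), on(f,d), ready(b), ready(d), ready(f)}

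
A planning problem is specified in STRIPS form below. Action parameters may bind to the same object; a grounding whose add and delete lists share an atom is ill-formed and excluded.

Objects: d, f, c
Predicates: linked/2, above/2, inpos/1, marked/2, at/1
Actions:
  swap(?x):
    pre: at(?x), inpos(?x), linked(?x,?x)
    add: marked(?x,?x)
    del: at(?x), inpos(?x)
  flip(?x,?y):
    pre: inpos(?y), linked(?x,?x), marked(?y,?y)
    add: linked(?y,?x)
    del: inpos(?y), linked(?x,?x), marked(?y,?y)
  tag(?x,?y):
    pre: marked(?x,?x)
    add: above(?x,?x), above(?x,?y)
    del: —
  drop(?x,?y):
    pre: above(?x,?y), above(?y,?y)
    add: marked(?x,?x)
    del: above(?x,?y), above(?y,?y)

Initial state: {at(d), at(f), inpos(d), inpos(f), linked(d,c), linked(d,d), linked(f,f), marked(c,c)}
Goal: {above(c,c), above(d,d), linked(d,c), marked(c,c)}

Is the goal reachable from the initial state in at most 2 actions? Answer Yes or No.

No

1. swap(d)  →  {at(f), inpos(f), linked(d,c), linked(d,d), linked(f,f), marked(c,c), marked(d,d)}
2. tag(d,d)  →  {above(d,d), at(f), inpos(f), linked(d,c), linked(d,d), linked(f,f), marked(c,c), marked(d,d)}
3. tag(c,d)  →  {above(c,c), above(c,d), above(d,d), at(f), inpos(f), linked(d,c), linked(d,d), linked(f,f), marked(c,c), marked(d,d)}
optimal plan length = 3; 3 > 2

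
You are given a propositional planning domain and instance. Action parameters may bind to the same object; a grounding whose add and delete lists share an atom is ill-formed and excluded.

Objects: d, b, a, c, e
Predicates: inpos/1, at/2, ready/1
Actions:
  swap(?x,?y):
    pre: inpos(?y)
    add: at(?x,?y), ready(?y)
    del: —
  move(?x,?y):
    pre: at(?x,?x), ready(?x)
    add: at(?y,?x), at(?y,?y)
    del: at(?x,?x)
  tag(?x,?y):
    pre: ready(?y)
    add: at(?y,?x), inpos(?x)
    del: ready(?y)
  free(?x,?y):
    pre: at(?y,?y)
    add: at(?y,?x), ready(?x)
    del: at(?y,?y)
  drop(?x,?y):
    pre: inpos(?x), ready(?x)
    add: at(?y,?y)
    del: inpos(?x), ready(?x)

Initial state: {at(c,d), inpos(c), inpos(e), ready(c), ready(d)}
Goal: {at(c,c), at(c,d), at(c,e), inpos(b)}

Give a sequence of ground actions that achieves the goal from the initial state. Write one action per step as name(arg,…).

swap(c,c); swap(c,e); tag(b,d)

1. swap(c,c)  →  {at(c,c), at(c,d), inpos(c), inpos(e), ready(c), ready(d)}
2. swap(c,e)  →  {at(c,c), at(c,d), at(c,e), inpos(c), inpos(e), ready(c), ready(d), ready(e)}
3. tag(b,d)  →  {at(c,c), at(c,d), at(c,e), at(d,b), inpos(b), inpos(c), inpos(e), ready(c), ready(e)}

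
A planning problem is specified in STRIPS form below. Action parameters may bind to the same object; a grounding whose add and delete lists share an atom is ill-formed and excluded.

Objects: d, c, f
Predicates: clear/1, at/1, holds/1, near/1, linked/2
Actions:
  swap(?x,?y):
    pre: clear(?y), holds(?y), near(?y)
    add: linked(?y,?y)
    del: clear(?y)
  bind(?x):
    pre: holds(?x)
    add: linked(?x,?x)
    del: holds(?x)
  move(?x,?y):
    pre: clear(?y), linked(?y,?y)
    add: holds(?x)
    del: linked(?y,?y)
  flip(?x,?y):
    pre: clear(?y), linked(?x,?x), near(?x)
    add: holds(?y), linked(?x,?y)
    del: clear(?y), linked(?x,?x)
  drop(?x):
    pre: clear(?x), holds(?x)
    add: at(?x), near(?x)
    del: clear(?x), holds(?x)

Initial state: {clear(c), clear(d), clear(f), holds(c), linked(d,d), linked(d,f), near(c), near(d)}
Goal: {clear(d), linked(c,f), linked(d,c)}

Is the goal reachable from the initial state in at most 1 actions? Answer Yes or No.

No

1. bind(c)  →  {clear(c), clear(d), clear(f), linked(c,c), linked(d,d), linked(d,f), near(c), near(d)}
2. flip(d,c)  →  {clear(d), clear(f), holds(c), linked(c,c), linked(d,c), linked(d,f), near(c), near(d)}
3. flip(c,f)  →  {clear(d), holds(c), holds(f), linked(c,f), linked(d,c), linked(d,f), near(c), near(d)}
optimal plan length = 3; 3 > 1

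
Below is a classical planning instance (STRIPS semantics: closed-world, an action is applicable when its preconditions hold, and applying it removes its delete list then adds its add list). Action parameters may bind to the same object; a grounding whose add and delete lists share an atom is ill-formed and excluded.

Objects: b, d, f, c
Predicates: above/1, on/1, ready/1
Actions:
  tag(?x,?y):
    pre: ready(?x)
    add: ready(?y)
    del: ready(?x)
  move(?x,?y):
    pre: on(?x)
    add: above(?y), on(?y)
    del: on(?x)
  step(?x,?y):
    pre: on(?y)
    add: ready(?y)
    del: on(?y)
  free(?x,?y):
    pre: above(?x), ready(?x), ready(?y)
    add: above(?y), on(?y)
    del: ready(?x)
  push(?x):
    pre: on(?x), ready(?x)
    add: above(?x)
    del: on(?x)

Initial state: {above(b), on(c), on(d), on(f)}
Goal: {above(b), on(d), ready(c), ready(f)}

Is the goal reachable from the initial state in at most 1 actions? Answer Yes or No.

1. step(b,f)  →  {above(b), on(c), on(d), ready(f)}
2. step(b,c)  →  {above(b), on(d), ready(c), ready(f)}
optimal plan length = 2; 2 > 1

No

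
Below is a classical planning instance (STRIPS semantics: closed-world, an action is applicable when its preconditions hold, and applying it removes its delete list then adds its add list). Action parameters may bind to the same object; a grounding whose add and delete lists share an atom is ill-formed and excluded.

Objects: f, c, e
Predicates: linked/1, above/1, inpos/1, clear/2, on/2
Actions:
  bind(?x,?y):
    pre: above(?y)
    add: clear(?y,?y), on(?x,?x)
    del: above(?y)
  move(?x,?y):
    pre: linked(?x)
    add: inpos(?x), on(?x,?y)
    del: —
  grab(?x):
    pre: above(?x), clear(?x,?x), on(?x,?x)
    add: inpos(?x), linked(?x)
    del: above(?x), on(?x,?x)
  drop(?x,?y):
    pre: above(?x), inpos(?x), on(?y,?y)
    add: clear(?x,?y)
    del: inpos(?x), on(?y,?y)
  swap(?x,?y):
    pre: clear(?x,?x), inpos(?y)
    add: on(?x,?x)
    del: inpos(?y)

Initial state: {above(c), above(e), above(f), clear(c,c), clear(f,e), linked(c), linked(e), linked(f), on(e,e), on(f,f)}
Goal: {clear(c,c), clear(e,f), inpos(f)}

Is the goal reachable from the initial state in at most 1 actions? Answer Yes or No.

1. move(f,f)  →  {above(c), above(e), above(f), clear(c,c), clear(f,e), inpos(f), linked(c), linked(e), linked(f), on(e,e), on(f,f)}
2. move(e,f)  →  {above(c), above(e), above(f), clear(c,c), clear(f,e), inpos(e), inpos(f), linked(c), linked(e), linked(f), on(e,e), on(e,f), on(f,f)}
3. drop(e,f)  →  {above(c), above(e), above(f), clear(c,c), clear(e,f), clear(f,e), inpos(f), linked(c), linked(e), linked(f), on(e,e), on(e,f)}
optimal plan length = 3; 3 > 1

No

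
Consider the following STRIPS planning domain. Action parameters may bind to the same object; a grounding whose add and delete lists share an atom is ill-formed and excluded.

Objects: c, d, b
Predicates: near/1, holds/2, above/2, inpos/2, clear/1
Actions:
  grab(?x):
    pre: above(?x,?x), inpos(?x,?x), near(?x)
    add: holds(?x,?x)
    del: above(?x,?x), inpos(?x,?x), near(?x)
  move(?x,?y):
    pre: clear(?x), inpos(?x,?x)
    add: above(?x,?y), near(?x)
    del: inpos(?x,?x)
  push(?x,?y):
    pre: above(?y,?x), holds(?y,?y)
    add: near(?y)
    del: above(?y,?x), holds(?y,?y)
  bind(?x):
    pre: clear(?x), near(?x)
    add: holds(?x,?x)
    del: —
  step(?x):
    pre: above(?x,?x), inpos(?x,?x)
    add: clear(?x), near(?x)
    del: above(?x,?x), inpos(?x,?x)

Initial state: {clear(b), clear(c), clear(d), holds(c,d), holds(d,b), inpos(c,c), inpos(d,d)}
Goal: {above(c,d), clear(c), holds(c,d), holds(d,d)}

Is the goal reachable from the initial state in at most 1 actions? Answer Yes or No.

1. move(c,d)  →  {above(c,d), clear(b), clear(c), clear(d), holds(c,d), holds(d,b), inpos(d,d), near(c)}
2. move(d,c)  →  {above(c,d), above(d,c), clear(b), clear(c), clear(d), holds(c,d), holds(d,b), near(c), near(d)}
3. bind(d)  →  {above(c,d), above(d,c), clear(b), clear(c), clear(d), holds(c,d), holds(d,b), holds(d,d), near(c), near(d)}
optimal plan length = 3; 3 > 1

No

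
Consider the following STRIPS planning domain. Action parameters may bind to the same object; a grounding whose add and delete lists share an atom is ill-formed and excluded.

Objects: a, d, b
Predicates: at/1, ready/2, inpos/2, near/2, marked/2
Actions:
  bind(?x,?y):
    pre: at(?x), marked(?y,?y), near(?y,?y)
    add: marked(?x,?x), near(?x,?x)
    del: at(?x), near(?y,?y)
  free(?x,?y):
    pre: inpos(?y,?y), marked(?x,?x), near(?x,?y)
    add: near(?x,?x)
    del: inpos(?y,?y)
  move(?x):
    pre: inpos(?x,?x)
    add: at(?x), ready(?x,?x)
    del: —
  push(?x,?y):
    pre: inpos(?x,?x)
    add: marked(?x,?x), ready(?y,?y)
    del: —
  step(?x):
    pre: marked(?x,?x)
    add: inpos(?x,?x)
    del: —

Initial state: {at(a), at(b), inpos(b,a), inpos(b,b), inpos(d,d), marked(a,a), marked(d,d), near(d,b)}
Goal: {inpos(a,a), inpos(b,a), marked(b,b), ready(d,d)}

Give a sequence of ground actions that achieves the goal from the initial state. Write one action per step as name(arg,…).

1. push(b,d)  →  {at(a), at(b), inpos(b,a), inpos(b,b), inpos(d,d), marked(a,a), marked(b,b), marked(d,d), near(d,b), ready(d,d)}
2. step(a)  →  {at(a), at(b), inpos(a,a), inpos(b,a), inpos(b,b), inpos(d,d), marked(a,a), marked(b,b), marked(d,d), near(d,b), ready(d,d)}

push(b,d); step(a)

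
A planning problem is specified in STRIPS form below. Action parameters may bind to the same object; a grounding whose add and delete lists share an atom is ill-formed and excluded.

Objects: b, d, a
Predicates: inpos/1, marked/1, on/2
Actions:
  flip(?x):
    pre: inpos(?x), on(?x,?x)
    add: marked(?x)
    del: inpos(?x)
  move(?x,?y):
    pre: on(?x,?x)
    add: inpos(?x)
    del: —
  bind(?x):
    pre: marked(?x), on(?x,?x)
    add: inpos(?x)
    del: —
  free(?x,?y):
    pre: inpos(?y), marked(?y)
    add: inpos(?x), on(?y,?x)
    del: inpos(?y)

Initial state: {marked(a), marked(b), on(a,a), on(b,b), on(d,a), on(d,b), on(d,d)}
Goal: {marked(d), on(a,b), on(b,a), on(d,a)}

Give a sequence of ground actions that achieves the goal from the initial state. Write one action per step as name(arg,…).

move(b,b); move(d,b); flip(d); free(a,b); free(b,a)

1. move(b,b)  →  {inpos(b), marked(a), marked(b), on(a,a), on(b,b), on(d,a), on(d,b), on(d,d)}
2. move(d,b)  →  {inpos(b), inpos(d), marked(a), marked(b), on(a,a), on(b,b), on(d,a), on(d,b), on(d,d)}
3. flip(d)  →  {inpos(b), marked(a), marked(b), marked(d), on(a,a), on(b,b), on(d,a), on(d,b), on(d,d)}
4. free(a,b)  →  {inpos(a), marked(a), marked(b), marked(d), on(a,a), on(b,a), on(b,b), on(d,a), on(d,b), on(d,d)}
5. free(b,a)  →  {inpos(b), marked(a), marked(b), marked(d), on(a,a), on(a,b), on(b,a), on(b,b), on(d,a), on(d,b), on(d,d)}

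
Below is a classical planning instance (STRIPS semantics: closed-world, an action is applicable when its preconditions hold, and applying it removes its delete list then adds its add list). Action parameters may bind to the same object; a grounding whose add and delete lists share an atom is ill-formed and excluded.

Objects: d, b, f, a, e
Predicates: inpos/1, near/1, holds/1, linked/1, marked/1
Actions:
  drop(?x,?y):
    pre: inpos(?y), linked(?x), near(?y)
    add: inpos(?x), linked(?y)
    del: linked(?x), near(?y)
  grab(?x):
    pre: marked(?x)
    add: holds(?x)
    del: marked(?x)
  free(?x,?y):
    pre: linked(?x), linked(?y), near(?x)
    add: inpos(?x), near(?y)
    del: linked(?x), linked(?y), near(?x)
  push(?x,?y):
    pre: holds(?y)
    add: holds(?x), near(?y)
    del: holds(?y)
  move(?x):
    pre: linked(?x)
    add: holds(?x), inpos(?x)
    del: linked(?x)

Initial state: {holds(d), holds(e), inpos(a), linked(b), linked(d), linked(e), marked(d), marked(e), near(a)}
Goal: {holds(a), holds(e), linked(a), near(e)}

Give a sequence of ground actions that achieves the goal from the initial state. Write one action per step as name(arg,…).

drop(d,a); push(a,e); grab(e)

1. drop(d,a)  →  {holds(d), holds(e), inpos(a), inpos(d), linked(a), linked(b), linked(e), marked(d), marked(e)}
2. push(a,e)  →  {holds(a), holds(d), inpos(a), inpos(d), linked(a), linked(b), linked(e), marked(d), marked(e), near(e)}
3. grab(e)  →  {holds(a), holds(d), holds(e), inpos(a), inpos(d), linked(a), linked(b), linked(e), marked(d), near(e)}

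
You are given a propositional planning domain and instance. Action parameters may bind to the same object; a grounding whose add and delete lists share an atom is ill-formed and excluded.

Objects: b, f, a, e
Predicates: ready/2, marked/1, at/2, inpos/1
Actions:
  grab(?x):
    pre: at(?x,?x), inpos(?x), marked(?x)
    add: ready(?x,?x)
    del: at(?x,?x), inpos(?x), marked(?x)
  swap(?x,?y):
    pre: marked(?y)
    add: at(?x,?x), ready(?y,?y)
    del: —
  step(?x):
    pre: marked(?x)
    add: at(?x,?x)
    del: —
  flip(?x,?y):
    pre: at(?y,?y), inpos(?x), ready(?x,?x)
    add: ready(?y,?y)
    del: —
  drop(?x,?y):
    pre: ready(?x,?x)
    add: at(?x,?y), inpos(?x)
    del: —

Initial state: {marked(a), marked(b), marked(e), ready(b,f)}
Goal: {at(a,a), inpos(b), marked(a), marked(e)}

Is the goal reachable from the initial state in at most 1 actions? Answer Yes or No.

No

1. swap(a,b)  →  {at(a,a), marked(a), marked(b), marked(e), ready(b,b), ready(b,f)}
2. drop(b,b)  →  {at(a,a), at(b,b), inpos(b), marked(a), marked(b), marked(e), ready(b,b), ready(b,f)}
optimal plan length = 2; 2 > 1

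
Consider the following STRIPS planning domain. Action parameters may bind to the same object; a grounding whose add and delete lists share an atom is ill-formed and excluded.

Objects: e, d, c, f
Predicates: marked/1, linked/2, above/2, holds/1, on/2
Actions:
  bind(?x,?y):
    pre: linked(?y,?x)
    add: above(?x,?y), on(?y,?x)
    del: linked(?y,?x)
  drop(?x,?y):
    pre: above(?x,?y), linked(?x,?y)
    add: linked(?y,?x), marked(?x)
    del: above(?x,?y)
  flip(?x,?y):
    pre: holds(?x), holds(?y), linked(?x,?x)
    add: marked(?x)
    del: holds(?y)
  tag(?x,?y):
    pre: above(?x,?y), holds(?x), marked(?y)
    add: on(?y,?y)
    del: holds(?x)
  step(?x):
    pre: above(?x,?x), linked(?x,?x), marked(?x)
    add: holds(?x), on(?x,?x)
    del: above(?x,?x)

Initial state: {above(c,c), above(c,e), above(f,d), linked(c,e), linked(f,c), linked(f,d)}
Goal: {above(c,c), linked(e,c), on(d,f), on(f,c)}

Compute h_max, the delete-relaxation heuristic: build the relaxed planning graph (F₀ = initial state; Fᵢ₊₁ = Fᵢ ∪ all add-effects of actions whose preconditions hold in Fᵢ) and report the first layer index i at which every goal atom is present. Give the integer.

2

F0 = init (6 atoms)
F1 = F0 ∪ {above(c,f), above(d,f), above(e,c), linked(d,f), linked(e,c), marked(c), marked(f), on(c,e), on(f,c), on(f,d)}  (16 atoms)
F2 = F1 ∪ {marked(d), marked(e), on(d,f), on(e,c)}  (20 atoms)
goal ⊆ F2  ⇒  h_max = 2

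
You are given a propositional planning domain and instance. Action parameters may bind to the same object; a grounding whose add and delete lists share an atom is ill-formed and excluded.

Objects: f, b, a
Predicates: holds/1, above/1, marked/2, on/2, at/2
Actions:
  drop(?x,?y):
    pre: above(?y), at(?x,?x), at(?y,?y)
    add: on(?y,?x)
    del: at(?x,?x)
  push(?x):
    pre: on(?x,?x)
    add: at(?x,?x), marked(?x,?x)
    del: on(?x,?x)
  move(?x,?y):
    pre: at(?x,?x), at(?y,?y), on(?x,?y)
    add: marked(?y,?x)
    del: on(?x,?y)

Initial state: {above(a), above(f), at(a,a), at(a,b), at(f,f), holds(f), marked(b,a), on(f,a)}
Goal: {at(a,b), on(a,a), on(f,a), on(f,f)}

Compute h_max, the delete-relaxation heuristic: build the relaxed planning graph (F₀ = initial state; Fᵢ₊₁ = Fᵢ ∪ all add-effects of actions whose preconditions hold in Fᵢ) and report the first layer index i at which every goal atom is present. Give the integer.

1

F0 = init (8 atoms)
F1 = F0 ∪ {marked(a,f), on(a,a), on(a,f), on(f,f)}  (12 atoms)
goal ⊆ F1  ⇒  h_max = 1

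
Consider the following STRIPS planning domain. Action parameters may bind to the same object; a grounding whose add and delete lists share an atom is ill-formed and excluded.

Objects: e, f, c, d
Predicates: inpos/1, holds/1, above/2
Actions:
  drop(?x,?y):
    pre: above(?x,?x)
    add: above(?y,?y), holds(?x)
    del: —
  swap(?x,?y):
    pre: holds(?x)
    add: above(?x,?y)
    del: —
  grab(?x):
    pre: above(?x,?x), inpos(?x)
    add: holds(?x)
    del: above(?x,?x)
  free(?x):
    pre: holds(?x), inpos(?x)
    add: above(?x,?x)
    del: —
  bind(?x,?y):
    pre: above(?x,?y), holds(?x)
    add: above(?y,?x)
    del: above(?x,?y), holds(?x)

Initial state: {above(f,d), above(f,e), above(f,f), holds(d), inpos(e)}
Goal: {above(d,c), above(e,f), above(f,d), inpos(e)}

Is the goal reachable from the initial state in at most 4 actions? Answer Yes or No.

1. drop(f,e)  →  {above(e,e), above(f,d), above(f,e), above(f,f), holds(d), holds(f), inpos(e)}
2. swap(d,c)  →  {above(d,c), above(e,e), above(f,d), above(f,e), above(f,f), holds(d), holds(f), inpos(e)}
3. bind(f,e)  →  {above(d,c), above(e,e), above(e,f), above(f,d), above(f,f), holds(d), inpos(e)}
optimal plan length = 3; 3 ≤ 4

Yes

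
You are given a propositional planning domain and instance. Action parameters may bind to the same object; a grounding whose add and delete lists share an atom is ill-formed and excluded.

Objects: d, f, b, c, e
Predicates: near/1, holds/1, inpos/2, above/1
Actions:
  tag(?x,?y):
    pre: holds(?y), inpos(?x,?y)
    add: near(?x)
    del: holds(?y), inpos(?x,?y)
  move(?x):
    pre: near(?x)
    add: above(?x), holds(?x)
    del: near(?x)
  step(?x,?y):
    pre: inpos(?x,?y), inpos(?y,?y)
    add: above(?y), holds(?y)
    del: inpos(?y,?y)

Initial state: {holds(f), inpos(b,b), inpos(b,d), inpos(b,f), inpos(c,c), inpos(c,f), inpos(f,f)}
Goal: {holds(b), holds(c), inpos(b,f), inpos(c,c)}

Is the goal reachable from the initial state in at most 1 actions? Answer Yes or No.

1. tag(c,f)  →  {inpos(b,b), inpos(b,d), inpos(b,f), inpos(c,c), inpos(f,f), near(c)}
2. move(c)  →  {above(c), holds(c), inpos(b,b), inpos(b,d), inpos(b,f), inpos(c,c), inpos(f,f)}
3. step(b,b)  →  {above(b), above(c), holds(b), holds(c), inpos(b,d), inpos(b,f), inpos(c,c), inpos(f,f)}
optimal plan length = 3; 3 > 1

No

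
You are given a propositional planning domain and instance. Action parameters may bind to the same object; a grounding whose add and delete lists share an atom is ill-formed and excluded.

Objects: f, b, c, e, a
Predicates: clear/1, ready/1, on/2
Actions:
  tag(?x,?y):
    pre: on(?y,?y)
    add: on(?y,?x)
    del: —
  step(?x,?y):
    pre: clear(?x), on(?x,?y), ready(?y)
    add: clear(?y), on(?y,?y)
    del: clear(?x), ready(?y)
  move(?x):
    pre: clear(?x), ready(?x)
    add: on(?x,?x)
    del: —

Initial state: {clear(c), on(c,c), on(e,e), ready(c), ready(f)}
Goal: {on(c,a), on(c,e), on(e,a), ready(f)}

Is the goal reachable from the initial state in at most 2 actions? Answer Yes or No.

No

1. tag(e,c)  →  {clear(c), on(c,c), on(c,e), on(e,e), ready(c), ready(f)}
2. tag(a,c)  →  {clear(c), on(c,a), on(c,c), on(c,e), on(e,e), ready(c), ready(f)}
3. tag(a,e)  →  {clear(c), on(c,a), on(c,c), on(c,e), on(e,a), on(e,e), ready(c), ready(f)}
optimal plan length = 3; 3 > 2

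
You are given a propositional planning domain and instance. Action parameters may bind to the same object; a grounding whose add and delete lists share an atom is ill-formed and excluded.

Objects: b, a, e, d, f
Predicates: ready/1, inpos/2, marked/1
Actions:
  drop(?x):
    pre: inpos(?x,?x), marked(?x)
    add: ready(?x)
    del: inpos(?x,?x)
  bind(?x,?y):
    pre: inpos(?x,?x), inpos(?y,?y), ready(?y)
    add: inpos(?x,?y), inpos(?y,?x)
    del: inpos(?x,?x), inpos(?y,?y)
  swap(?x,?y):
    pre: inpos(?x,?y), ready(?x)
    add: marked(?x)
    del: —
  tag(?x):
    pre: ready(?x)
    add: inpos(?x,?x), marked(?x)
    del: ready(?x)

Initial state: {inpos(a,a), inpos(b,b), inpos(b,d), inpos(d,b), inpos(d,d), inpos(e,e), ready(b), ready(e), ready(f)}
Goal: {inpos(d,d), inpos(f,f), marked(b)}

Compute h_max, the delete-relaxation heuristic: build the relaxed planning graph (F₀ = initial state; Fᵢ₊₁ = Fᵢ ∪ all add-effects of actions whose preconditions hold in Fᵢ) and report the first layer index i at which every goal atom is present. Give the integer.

F0 = init (9 atoms)
F1 = F0 ∪ {inpos(a,b), inpos(a,e), inpos(b,a), inpos(b,e), inpos(d,e), inpos(e,a), inpos(e,b), inpos(e,d), inpos(f,f), marked(b), marked(e), marked(f)}  (21 atoms)
goal ⊆ F1  ⇒  h_max = 1

1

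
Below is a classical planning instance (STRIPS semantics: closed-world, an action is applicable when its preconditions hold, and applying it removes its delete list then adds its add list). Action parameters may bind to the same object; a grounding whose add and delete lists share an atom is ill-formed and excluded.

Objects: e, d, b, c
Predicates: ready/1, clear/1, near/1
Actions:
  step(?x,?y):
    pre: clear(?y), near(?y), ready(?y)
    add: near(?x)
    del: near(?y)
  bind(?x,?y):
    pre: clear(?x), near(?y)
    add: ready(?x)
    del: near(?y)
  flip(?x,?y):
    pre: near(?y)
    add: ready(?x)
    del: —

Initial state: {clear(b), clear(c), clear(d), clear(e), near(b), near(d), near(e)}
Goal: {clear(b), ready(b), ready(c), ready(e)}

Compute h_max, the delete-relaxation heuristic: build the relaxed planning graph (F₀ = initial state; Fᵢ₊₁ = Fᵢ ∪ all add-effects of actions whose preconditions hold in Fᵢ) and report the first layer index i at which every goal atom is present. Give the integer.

F0 = init (7 atoms)
F1 = F0 ∪ {ready(b), ready(c), ready(d), ready(e)}  (11 atoms)
goal ⊆ F1  ⇒  h_max = 1

1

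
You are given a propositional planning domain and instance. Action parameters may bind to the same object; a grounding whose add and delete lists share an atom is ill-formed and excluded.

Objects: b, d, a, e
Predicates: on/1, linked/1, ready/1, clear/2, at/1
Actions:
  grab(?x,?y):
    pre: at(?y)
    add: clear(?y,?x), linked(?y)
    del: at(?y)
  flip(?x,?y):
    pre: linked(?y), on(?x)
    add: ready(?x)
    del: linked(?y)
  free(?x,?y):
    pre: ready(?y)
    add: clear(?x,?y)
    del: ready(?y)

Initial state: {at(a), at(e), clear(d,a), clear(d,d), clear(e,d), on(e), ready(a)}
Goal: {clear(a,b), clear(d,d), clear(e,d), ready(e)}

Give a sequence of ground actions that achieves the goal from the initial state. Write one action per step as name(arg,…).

1. grab(b,a)  →  {at(e), clear(a,b), clear(d,a), clear(d,d), clear(e,d), linked(a), on(e), ready(a)}
2. flip(e,a)  →  {at(e), clear(a,b), clear(d,a), clear(d,d), clear(e,d), on(e), ready(a), ready(e)}

grab(b,a); flip(e,a)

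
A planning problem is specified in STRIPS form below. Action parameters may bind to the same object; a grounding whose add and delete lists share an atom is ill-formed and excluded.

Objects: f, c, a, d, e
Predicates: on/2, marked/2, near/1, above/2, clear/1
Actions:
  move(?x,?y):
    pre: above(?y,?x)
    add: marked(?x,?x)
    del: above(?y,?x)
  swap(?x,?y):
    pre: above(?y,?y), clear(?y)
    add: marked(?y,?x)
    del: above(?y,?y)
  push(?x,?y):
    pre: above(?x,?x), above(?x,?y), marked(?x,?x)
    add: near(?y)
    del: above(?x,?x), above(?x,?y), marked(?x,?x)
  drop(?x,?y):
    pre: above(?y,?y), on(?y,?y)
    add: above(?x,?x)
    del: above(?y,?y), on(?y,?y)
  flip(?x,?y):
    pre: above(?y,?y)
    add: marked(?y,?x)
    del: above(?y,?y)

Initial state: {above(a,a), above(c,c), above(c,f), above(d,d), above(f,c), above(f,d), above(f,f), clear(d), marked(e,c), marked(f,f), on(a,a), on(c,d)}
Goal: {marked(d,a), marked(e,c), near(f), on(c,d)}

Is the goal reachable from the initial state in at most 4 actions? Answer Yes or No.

Yes

1. swap(a,d)  →  {above(a,a), above(c,c), above(c,f), above(f,c), above(f,d), above(f,f), clear(d), marked(d,a), marked(e,c), marked(f,f), on(a,a), on(c,d)}
2. push(f,f)  →  {above(a,a), above(c,c), above(c,f), above(f,c), above(f,d), clear(d), marked(d,a), marked(e,c), near(f), on(a,a), on(c,d)}
optimal plan length = 2; 2 ≤ 4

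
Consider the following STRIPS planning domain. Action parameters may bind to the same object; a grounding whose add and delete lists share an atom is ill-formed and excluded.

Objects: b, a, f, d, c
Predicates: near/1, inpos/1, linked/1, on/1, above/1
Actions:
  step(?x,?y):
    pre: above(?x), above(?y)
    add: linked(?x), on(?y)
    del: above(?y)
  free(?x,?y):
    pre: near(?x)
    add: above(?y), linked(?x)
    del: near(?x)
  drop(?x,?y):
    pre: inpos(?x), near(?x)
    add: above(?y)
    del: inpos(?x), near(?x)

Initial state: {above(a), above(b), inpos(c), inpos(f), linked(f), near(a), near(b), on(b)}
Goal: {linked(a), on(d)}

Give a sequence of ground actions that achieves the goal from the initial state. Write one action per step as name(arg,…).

1. free(b,d)  →  {above(a), above(b), above(d), inpos(c), inpos(f), linked(b), linked(f), near(a), on(b)}
2. step(a,d)  →  {above(a), above(b), inpos(c), inpos(f), linked(a), linked(b), linked(f), near(a), on(b), on(d)}

free(b,d); step(a,d)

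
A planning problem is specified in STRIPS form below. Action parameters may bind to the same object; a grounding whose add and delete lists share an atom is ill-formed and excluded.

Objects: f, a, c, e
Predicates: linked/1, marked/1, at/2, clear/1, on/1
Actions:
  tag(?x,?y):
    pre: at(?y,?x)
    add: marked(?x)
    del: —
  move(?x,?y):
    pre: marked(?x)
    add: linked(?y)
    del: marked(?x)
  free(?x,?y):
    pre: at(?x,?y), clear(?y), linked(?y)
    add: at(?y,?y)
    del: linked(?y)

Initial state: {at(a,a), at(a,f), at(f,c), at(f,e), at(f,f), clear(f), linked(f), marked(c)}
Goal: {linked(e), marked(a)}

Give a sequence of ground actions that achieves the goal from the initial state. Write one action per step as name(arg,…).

tag(a,a); move(c,e)

1. tag(a,a)  →  {at(a,a), at(a,f), at(f,c), at(f,e), at(f,f), clear(f), linked(f), marked(a), marked(c)}
2. move(c,e)  →  {at(a,a), at(a,f), at(f,c), at(f,e), at(f,f), clear(f), linked(e), linked(f), marked(a)}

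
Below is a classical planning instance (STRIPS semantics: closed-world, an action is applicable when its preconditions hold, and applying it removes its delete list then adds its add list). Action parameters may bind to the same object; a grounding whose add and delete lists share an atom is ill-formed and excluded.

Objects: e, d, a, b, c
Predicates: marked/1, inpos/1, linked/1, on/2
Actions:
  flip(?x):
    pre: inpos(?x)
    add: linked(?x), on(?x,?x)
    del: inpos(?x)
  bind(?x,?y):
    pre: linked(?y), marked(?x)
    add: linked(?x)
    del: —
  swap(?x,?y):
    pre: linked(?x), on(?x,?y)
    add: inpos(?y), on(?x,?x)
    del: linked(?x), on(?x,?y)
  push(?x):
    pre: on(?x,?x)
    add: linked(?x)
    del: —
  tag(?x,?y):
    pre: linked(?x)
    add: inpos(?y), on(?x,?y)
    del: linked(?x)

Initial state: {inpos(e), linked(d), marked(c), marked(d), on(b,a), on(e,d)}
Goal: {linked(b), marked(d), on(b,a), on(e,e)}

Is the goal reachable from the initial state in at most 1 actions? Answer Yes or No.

1. flip(e)  →  {linked(d), linked(e), marked(c), marked(d), on(b,a), on(e,d), on(e,e)}
2. tag(e,b)  →  {inpos(b), linked(d), marked(c), marked(d), on(b,a), on(e,b), on(e,d), on(e,e)}
3. flip(b)  →  {linked(b), linked(d), marked(c), marked(d), on(b,a), on(b,b), on(e,b), on(e,d), on(e,e)}
optimal plan length = 3; 3 > 1

No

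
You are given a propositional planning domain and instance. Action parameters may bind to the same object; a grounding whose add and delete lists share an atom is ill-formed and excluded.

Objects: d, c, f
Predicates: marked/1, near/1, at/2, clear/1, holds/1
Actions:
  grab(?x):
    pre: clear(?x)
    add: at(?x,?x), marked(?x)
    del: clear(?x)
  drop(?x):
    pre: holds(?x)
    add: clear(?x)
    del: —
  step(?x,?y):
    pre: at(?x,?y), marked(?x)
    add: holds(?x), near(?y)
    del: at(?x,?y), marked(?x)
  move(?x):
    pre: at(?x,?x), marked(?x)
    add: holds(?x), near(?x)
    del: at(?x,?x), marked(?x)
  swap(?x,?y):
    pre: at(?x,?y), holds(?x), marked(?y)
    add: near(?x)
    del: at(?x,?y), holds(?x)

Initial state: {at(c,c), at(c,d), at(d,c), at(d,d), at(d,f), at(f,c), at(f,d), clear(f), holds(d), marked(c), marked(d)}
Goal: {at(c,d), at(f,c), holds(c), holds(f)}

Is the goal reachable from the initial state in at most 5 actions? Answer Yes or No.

Yes

1. grab(f)  →  {at(c,c), at(c,d), at(d,c), at(d,d), at(d,f), at(f,c), at(f,d), at(f,f), holds(d), marked(c), marked(d), marked(f)}
2. step(c,c)  →  {at(c,d), at(d,c), at(d,d), at(d,f), at(f,c), at(f,d), at(f,f), holds(c), holds(d), marked(d), marked(f), near(c)}
3. step(f,d)  →  {at(c,d), at(d,c), at(d,d), at(d,f), at(f,c), at(f,f), holds(c), holds(d), holds(f), marked(d), near(c), near(d)}
optimal plan length = 3; 3 ≤ 5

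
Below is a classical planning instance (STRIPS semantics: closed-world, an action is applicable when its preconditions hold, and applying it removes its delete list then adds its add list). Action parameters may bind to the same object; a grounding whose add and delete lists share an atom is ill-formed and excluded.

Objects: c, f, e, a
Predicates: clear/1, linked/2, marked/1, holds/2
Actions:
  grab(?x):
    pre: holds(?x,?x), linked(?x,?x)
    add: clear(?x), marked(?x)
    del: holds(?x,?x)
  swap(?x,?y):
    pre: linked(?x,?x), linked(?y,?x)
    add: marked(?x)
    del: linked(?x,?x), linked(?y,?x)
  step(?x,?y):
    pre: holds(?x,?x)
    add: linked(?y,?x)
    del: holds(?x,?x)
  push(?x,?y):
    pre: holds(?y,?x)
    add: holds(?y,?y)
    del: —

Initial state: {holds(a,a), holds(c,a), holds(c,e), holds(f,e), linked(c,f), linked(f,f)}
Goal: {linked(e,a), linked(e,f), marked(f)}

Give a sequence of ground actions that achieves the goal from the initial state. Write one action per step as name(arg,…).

1. swap(f,c)  →  {holds(a,a), holds(c,a), holds(c,e), holds(f,e), marked(f)}
2. step(a,e)  →  {holds(c,a), holds(c,e), holds(f,e), linked(e,a), marked(f)}
3. push(e,f)  →  {holds(c,a), holds(c,e), holds(f,e), holds(f,f), linked(e,a), marked(f)}
4. step(f,e)  →  {holds(c,a), holds(c,e), holds(f,e), linked(e,a), linked(e,f), marked(f)}

swap(f,c); step(a,e); push(e,f); step(f,e)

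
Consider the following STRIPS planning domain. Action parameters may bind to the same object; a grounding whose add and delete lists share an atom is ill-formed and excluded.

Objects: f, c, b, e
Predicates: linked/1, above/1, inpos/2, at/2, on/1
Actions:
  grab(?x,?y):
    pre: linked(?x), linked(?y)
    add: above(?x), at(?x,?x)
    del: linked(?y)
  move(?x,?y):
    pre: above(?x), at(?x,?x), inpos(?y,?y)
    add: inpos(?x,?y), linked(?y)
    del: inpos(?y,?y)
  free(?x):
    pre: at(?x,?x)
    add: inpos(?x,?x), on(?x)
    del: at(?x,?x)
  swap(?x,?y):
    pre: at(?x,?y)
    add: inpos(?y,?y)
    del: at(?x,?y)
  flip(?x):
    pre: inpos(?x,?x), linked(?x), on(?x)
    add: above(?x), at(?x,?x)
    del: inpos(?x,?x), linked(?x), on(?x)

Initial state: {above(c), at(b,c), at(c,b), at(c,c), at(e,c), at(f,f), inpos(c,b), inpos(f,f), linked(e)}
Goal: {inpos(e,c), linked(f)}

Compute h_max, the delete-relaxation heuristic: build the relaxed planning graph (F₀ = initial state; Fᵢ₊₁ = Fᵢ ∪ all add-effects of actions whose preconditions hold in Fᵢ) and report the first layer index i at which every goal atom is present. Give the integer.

F0 = init (9 atoms)
F1 = F0 ∪ {above(e), at(e,e), inpos(b,b), inpos(c,c), inpos(c,f), linked(f), on(c), on(f)}  (17 atoms)
F2 = F1 ∪ {above(f), inpos(e,b), inpos(e,c), inpos(e,e), inpos(e,f), linked(b), linked(c), on(e)}  (25 atoms)
goal ⊆ F2  ⇒  h_max = 2

2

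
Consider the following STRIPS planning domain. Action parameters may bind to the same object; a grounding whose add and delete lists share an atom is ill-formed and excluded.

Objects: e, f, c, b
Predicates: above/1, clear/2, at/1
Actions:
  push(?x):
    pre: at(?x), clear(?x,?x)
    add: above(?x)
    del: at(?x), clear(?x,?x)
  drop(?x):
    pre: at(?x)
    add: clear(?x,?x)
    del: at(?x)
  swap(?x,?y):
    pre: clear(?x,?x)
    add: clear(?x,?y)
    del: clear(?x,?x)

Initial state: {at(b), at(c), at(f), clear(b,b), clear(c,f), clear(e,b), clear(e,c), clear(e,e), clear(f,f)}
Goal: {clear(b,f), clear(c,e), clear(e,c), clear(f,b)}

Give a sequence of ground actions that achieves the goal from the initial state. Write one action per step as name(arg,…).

drop(c); swap(f,b); swap(c,e); swap(b,f)

1. drop(c)  →  {at(b), at(f), clear(b,b), clear(c,c), clear(c,f), clear(e,b), clear(e,c), clear(e,e), clear(f,f)}
2. swap(f,b)  →  {at(b), at(f), clear(b,b), clear(c,c), clear(c,f), clear(e,b), clear(e,c), clear(e,e), clear(f,b)}
3. swap(c,e)  →  {at(b), at(f), clear(b,b), clear(c,e), clear(c,f), clear(e,b), clear(e,c), clear(e,e), clear(f,b)}
4. swap(b,f)  →  {at(b), at(f), clear(b,f), clear(c,e), clear(c,f), clear(e,b), clear(e,c), clear(e,e), clear(f,b)}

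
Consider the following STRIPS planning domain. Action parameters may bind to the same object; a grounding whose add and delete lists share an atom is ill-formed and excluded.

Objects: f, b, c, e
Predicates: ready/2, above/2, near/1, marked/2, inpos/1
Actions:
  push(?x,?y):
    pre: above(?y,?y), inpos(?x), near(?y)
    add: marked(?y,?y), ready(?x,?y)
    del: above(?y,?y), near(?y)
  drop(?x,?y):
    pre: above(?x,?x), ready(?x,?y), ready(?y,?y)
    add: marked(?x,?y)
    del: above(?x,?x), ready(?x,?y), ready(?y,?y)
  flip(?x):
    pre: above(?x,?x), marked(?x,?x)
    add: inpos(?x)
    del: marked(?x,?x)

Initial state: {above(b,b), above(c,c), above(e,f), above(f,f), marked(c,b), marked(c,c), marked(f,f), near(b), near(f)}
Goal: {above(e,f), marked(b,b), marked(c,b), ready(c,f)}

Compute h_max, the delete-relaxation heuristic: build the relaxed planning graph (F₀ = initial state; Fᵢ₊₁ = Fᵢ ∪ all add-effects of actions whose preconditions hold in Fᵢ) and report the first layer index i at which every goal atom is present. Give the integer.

F0 = init (9 atoms)
F1 = F0 ∪ {inpos(c), inpos(f)}  (11 atoms)
F2 = F1 ∪ {marked(b,b), ready(c,b), ready(c,f), ready(f,b), ready(f,f)}  (16 atoms)
goal ⊆ F2  ⇒  h_max = 2

2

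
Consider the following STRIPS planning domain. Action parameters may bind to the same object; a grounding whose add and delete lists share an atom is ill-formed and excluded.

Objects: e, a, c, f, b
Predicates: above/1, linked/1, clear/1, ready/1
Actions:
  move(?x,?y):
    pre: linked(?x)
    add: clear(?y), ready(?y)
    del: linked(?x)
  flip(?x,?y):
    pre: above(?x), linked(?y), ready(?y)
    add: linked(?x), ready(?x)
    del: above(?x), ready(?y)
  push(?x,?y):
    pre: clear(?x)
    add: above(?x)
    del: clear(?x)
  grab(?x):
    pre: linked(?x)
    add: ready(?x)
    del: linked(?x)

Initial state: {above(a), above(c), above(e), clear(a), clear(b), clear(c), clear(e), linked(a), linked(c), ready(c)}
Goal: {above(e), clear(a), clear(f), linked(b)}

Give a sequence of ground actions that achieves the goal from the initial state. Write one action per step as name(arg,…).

1. move(a,f)  →  {above(a), above(c), above(e), clear(a), clear(b), clear(c), clear(e), clear(f), linked(c), ready(c), ready(f)}
2. push(b,e)  →  {above(a), above(b), above(c), above(e), clear(a), clear(c), clear(e), clear(f), linked(c), ready(c), ready(f)}
3. flip(b,c)  →  {above(a), above(c), above(e), clear(a), clear(c), clear(e), clear(f), linked(b), linked(c), ready(b), ready(f)}

move(a,f); push(b,e); flip(b,c)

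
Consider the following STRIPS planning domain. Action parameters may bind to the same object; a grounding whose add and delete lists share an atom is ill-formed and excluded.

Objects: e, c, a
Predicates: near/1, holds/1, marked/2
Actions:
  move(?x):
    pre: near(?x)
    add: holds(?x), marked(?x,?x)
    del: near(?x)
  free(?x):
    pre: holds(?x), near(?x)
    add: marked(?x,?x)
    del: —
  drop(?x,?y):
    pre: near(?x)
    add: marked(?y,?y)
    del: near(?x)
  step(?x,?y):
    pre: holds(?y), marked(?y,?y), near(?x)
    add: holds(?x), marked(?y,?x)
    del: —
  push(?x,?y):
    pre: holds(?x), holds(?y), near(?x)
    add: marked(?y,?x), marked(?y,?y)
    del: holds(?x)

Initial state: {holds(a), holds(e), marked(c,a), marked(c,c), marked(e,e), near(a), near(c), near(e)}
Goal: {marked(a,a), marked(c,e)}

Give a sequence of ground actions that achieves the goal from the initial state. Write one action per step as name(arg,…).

1. move(c)  →  {holds(a), holds(c), holds(e), marked(c,a), marked(c,c), marked(e,e), near(a), near(e)}
2. move(a)  →  {holds(a), holds(c), holds(e), marked(a,a), marked(c,a), marked(c,c), marked(e,e), near(e)}
3. step(e,c)  →  {holds(a), holds(c), holds(e), marked(a,a), marked(c,a), marked(c,c), marked(c,e), marked(e,e), near(e)}

move(c); move(a); step(e,c)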